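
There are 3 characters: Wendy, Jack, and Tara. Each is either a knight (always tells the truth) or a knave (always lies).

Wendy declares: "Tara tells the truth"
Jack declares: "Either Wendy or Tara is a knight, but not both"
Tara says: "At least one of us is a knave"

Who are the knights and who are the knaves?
Wendy is a knight.
Jack is a knave.
Tara is a knight.

Verification:
- Wendy (knight) says "Tara tells the truth" - this is TRUE because Tara is a knight.
- Jack (knave) says "Either Wendy or Tara is a knight, but not both" - this is FALSE (a lie) because Wendy is a knight and Tara is a knight.
- Tara (knight) says "At least one of us is a knave" - this is TRUE because Jack is a knave.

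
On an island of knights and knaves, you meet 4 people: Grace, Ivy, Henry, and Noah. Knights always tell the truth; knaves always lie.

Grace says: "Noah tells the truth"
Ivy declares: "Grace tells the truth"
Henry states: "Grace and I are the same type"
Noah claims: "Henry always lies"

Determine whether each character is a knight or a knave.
Grace is a knight.
Ivy is a knight.
Henry is a knave.
Noah is a knight.

Verification:
- Grace (knight) says "Noah tells the truth" - this is TRUE because Noah is a knight.
- Ivy (knight) says "Grace tells the truth" - this is TRUE because Grace is a knight.
- Henry (knave) says "Grace and I are the same type" - this is FALSE (a lie) because Henry is a knave and Grace is a knight.
- Noah (knight) says "Henry always lies" - this is TRUE because Henry is a knave.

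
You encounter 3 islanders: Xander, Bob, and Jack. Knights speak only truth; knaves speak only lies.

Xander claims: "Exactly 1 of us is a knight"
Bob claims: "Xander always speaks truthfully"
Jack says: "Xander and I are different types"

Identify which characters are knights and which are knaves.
Xander is a knave.
Bob is a knave.
Jack is a knave.

Verification:
- Xander (knave) says "Exactly 1 of us is a knight" - this is FALSE (a lie) because there are 0 knights.
- Bob (knave) says "Xander always speaks truthfully" - this is FALSE (a lie) because Xander is a knave.
- Jack (knave) says "Xander and I are different types" - this is FALSE (a lie) because Jack is a knave and Xander is a knave.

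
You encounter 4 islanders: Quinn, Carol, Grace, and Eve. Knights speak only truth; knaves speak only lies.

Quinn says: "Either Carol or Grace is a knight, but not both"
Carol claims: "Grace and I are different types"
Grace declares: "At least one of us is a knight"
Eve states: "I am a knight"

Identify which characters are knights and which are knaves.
Quinn is a knave.
Carol is a knave.
Grace is a knave.
Eve is a knave.

Verification:
- Quinn (knave) says "Either Carol or Grace is a knight, but not both" - this is FALSE (a lie) because Carol is a knave and Grace is a knave.
- Carol (knave) says "Grace and I are different types" - this is FALSE (a lie) because Carol is a knave and Grace is a knave.
- Grace (knave) says "At least one of us is a knight" - this is FALSE (a lie) because no one is a knight.
- Eve (knave) says "I am a knight" - this is FALSE (a lie) because Eve is a knave.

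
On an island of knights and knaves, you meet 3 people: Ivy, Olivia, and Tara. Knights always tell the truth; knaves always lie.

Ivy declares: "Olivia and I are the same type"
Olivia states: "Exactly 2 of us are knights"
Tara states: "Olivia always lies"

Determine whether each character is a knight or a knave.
Ivy is a knight.
Olivia is a knight.
Tara is a knave.

Verification:
- Ivy (knight) says "Olivia and I are the same type" - this is TRUE because Ivy is a knight and Olivia is a knight.
- Olivia (knight) says "Exactly 2 of us are knights" - this is TRUE because there are 2 knights.
- Tara (knave) says "Olivia always lies" - this is FALSE (a lie) because Olivia is a knight.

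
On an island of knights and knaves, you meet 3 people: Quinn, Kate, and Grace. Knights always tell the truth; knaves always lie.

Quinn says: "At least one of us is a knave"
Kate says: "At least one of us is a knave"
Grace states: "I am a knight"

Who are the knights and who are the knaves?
Quinn is a knight.
Kate is a knight.
Grace is a knave.

Verification:
- Quinn (knight) says "At least one of us is a knave" - this is TRUE because Grace is a knave.
- Kate (knight) says "At least one of us is a knave" - this is TRUE because Grace is a knave.
- Grace (knave) says "I am a knight" - this is FALSE (a lie) because Grace is a knave.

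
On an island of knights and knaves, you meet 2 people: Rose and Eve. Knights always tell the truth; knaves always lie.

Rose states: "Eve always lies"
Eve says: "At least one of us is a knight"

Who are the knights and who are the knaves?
Rose is a knave.
Eve is a knight.

Verification:
- Rose (knave) says "Eve always lies" - this is FALSE (a lie) because Eve is a knight.
- Eve (knight) says "At least one of us is a knight" - this is TRUE because Eve is a knight.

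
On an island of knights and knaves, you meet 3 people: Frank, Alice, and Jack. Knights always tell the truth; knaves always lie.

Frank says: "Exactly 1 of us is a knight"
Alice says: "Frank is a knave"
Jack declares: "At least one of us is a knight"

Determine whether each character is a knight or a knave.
Frank is a knave.
Alice is a knight.
Jack is a knight.

Verification:
- Frank (knave) says "Exactly 1 of us is a knight" - this is FALSE (a lie) because there are 2 knights.
- Alice (knight) says "Frank is a knave" - this is TRUE because Frank is a knave.
- Jack (knight) says "At least one of us is a knight" - this is TRUE because Alice and Jack are knights.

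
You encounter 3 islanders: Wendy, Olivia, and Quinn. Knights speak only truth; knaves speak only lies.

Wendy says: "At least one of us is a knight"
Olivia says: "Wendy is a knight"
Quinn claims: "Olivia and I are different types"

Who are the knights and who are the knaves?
Wendy is a knave.
Olivia is a knave.
Quinn is a knave.

Verification:
- Wendy (knave) says "At least one of us is a knight" - this is FALSE (a lie) because no one is a knight.
- Olivia (knave) says "Wendy is a knight" - this is FALSE (a lie) because Wendy is a knave.
- Quinn (knave) says "Olivia and I are different types" - this is FALSE (a lie) because Quinn is a knave and Olivia is a knave.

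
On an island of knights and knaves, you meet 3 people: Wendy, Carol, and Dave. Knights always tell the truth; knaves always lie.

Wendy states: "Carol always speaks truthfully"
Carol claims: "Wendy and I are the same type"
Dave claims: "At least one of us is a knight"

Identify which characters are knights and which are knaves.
Wendy is a knight.
Carol is a knight.
Dave is a knight.

Verification:
- Wendy (knight) says "Carol always speaks truthfully" - this is TRUE because Carol is a knight.
- Carol (knight) says "Wendy and I are the same type" - this is TRUE because Carol is a knight and Wendy is a knight.
- Dave (knight) says "At least one of us is a knight" - this is TRUE because Wendy, Carol, and Dave are knights.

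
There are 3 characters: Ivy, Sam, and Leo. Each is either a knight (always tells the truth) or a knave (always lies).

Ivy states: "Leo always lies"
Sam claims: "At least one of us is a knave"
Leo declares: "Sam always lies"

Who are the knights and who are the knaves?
Ivy is a knight.
Sam is a knight.
Leo is a knave.

Verification:
- Ivy (knight) says "Leo always lies" - this is TRUE because Leo is a knave.
- Sam (knight) says "At least one of us is a knave" - this is TRUE because Leo is a knave.
- Leo (knave) says "Sam always lies" - this is FALSE (a lie) because Sam is a knight.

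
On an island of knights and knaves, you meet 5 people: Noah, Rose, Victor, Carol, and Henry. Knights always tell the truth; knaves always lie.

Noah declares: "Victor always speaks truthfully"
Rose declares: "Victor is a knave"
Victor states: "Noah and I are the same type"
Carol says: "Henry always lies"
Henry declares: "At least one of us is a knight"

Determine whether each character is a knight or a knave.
Noah is a knight.
Rose is a knave.
Victor is a knight.
Carol is a knave.
Henry is a knight.

Verification:
- Noah (knight) says "Victor always speaks truthfully" - this is TRUE because Victor is a knight.
- Rose (knave) says "Victor is a knave" - this is FALSE (a lie) because Victor is a knight.
- Victor (knight) says "Noah and I are the same type" - this is TRUE because Victor is a knight and Noah is a knight.
- Carol (knave) says "Henry always lies" - this is FALSE (a lie) because Henry is a knight.
- Henry (knight) says "At least one of us is a knight" - this is TRUE because Noah, Victor, and Henry are knights.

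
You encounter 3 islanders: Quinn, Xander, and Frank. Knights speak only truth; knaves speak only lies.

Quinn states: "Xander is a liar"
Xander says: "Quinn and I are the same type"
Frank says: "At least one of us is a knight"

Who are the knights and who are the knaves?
Quinn is a knight.
Xander is a knave.
Frank is a knight.

Verification:
- Quinn (knight) says "Xander is a liar" - this is TRUE because Xander is a knave.
- Xander (knave) says "Quinn and I are the same type" - this is FALSE (a lie) because Xander is a knave and Quinn is a knight.
- Frank (knight) says "At least one of us is a knight" - this is TRUE because Quinn and Frank are knights.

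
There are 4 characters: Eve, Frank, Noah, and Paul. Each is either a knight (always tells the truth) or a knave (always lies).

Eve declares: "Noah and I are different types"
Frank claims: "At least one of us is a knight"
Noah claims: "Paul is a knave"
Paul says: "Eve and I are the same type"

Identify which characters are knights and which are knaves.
Eve is a knight.
Frank is a knight.
Noah is a knave.
Paul is a knight.

Verification:
- Eve (knight) says "Noah and I are different types" - this is TRUE because Eve is a knight and Noah is a knave.
- Frank (knight) says "At least one of us is a knight" - this is TRUE because Eve, Frank, and Paul are knights.
- Noah (knave) says "Paul is a knave" - this is FALSE (a lie) because Paul is a knight.
- Paul (knight) says "Eve and I are the same type" - this is TRUE because Paul is a knight and Eve is a knight.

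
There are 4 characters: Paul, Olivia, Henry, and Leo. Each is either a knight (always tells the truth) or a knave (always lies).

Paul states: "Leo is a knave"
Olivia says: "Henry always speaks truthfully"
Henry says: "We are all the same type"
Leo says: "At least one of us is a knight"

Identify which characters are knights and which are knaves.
Paul is a knave.
Olivia is a knave.
Henry is a knave.
Leo is a knight.

Verification:
- Paul (knave) says "Leo is a knave" - this is FALSE (a lie) because Leo is a knight.
- Olivia (knave) says "Henry always speaks truthfully" - this is FALSE (a lie) because Henry is a knave.
- Henry (knave) says "We are all the same type" - this is FALSE (a lie) because Leo is a knight and Paul, Olivia, and Henry are knaves.
- Leo (knight) says "At least one of us is a knight" - this is TRUE because Leo is a knight.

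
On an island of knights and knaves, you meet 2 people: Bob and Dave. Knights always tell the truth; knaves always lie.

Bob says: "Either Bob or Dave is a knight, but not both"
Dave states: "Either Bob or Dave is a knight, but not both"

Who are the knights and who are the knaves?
Bob is a knave.
Dave is a knave.

Verification:
- Bob (knave) says "Either Bob or Dave is a knight, but not both" - this is FALSE (a lie) because Bob is a knave and Dave is a knave.
- Dave (knave) says "Either Bob or Dave is a knight, but not both" - this is FALSE (a lie) because Bob is a knave and Dave is a knave.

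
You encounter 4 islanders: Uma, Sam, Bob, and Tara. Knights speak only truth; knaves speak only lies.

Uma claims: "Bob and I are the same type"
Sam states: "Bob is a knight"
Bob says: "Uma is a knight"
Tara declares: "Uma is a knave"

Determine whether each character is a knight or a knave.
Uma is a knight.
Sam is a knight.
Bob is a knight.
Tara is a knave.

Verification:
- Uma (knight) says "Bob and I are the same type" - this is TRUE because Uma is a knight and Bob is a knight.
- Sam (knight) says "Bob is a knight" - this is TRUE because Bob is a knight.
- Bob (knight) says "Uma is a knight" - this is TRUE because Uma is a knight.
- Tara (knave) says "Uma is a knave" - this is FALSE (a lie) because Uma is a knight.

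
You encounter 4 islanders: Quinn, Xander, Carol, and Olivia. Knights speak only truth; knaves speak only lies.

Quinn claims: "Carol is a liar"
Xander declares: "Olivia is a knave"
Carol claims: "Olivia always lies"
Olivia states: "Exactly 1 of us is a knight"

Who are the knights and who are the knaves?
Quinn is a knave.
Xander is a knight.
Carol is a knight.
Olivia is a knave.

Verification:
- Quinn (knave) says "Carol is a liar" - this is FALSE (a lie) because Carol is a knight.
- Xander (knight) says "Olivia is a knave" - this is TRUE because Olivia is a knave.
- Carol (knight) says "Olivia always lies" - this is TRUE because Olivia is a knave.
- Olivia (knave) says "Exactly 1 of us is a knight" - this is FALSE (a lie) because there are 2 knights.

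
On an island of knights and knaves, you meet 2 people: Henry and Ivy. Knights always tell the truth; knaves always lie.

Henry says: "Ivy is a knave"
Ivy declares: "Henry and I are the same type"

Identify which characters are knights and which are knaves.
Henry is a knight.
Ivy is a knave.

Verification:
- Henry (knight) says "Ivy is a knave" - this is TRUE because Ivy is a knave.
- Ivy (knave) says "Henry and I are the same type" - this is FALSE (a lie) because Ivy is a knave and Henry is a knight.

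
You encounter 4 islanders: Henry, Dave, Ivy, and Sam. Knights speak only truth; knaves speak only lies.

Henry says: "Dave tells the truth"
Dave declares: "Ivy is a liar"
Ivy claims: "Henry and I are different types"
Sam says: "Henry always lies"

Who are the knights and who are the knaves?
Henry is a knave.
Dave is a knave.
Ivy is a knight.
Sam is a knight.

Verification:
- Henry (knave) says "Dave tells the truth" - this is FALSE (a lie) because Dave is a knave.
- Dave (knave) says "Ivy is a liar" - this is FALSE (a lie) because Ivy is a knight.
- Ivy (knight) says "Henry and I are different types" - this is TRUE because Ivy is a knight and Henry is a knave.
- Sam (knight) says "Henry always lies" - this is TRUE because Henry is a knave.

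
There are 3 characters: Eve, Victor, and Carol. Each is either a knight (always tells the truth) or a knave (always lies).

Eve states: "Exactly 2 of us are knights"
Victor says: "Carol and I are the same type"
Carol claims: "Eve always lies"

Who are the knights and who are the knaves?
Eve is a knave.
Victor is a knave.
Carol is a knight.

Verification:
- Eve (knave) says "Exactly 2 of us are knights" - this is FALSE (a lie) because there are 1 knights.
- Victor (knave) says "Carol and I are the same type" - this is FALSE (a lie) because Victor is a knave and Carol is a knight.
- Carol (knight) says "Eve always lies" - this is TRUE because Eve is a knave.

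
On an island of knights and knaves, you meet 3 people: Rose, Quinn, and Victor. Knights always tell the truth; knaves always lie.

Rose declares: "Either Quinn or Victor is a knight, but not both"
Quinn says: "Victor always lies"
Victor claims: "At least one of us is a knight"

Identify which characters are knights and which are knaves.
Rose is a knight.
Quinn is a knave.
Victor is a knight.

Verification:
- Rose (knight) says "Either Quinn or Victor is a knight, but not both" - this is TRUE because Quinn is a knave and Victor is a knight.
- Quinn (knave) says "Victor always lies" - this is FALSE (a lie) because Victor is a knight.
- Victor (knight) says "At least one of us is a knight" - this is TRUE because Rose and Victor are knights.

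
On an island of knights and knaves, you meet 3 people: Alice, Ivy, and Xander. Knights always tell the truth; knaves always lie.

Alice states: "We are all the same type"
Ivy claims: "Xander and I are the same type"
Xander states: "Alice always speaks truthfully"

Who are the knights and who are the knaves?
Alice is a knight.
Ivy is a knight.
Xander is a knight.

Verification:
- Alice (knight) says "We are all the same type" - this is TRUE because Alice, Ivy, and Xander are knights.
- Ivy (knight) says "Xander and I are the same type" - this is TRUE because Ivy is a knight and Xander is a knight.
- Xander (knight) says "Alice always speaks truthfully" - this is TRUE because Alice is a knight.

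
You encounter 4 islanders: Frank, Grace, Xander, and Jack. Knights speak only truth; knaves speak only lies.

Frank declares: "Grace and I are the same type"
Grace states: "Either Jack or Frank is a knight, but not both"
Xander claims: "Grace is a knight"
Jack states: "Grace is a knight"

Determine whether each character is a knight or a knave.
Frank is a knave.
Grace is a knight.
Xander is a knight.
Jack is a knight.

Verification:
- Frank (knave) says "Grace and I are the same type" - this is FALSE (a lie) because Frank is a knave and Grace is a knight.
- Grace (knight) says "Either Jack or Frank is a knight, but not both" - this is TRUE because Jack is a knight and Frank is a knave.
- Xander (knight) says "Grace is a knight" - this is TRUE because Grace is a knight.
- Jack (knight) says "Grace is a knight" - this is TRUE because Grace is a knight.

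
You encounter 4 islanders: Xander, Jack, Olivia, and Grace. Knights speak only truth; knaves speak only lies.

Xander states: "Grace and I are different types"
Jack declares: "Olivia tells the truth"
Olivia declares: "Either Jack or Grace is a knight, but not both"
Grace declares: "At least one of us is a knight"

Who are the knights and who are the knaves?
Xander is a knave.
Jack is a knave.
Olivia is a knave.
Grace is a knave.

Verification:
- Xander (knave) says "Grace and I are different types" - this is FALSE (a lie) because Xander is a knave and Grace is a knave.
- Jack (knave) says "Olivia tells the truth" - this is FALSE (a lie) because Olivia is a knave.
- Olivia (knave) says "Either Jack or Grace is a knight, but not both" - this is FALSE (a lie) because Jack is a knave and Grace is a knave.
- Grace (knave) says "At least one of us is a knight" - this is FALSE (a lie) because no one is a knight.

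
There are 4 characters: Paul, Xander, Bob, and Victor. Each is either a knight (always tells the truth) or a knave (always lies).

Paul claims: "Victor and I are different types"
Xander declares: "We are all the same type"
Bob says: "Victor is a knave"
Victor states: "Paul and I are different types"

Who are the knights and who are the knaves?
Paul is a knave.
Xander is a knave.
Bob is a knight.
Victor is a knave.

Verification:
- Paul (knave) says "Victor and I are different types" - this is FALSE (a lie) because Paul is a knave and Victor is a knave.
- Xander (knave) says "We are all the same type" - this is FALSE (a lie) because Bob is a knight and Paul, Xander, and Victor are knaves.
- Bob (knight) says "Victor is a knave" - this is TRUE because Victor is a knave.
- Victor (knave) says "Paul and I are different types" - this is FALSE (a lie) because Victor is a knave and Paul is a knave.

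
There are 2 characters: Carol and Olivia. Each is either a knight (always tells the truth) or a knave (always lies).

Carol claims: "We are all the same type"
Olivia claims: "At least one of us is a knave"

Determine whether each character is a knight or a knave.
Carol is a knave.
Olivia is a knight.

Verification:
- Carol (knave) says "We are all the same type" - this is FALSE (a lie) because Olivia is a knight and Carol is a knave.
- Olivia (knight) says "At least one of us is a knave" - this is TRUE because Carol is a knave.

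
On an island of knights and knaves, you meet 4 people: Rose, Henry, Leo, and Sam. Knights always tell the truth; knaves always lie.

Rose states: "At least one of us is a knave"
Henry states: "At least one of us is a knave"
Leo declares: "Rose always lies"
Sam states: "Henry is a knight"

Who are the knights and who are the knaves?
Rose is a knight.
Henry is a knight.
Leo is a knave.
Sam is a knight.

Verification:
- Rose (knight) says "At least one of us is a knave" - this is TRUE because Leo is a knave.
- Henry (knight) says "At least one of us is a knave" - this is TRUE because Leo is a knave.
- Leo (knave) says "Rose always lies" - this is FALSE (a lie) because Rose is a knight.
- Sam (knight) says "Henry is a knight" - this is TRUE because Henry is a knight.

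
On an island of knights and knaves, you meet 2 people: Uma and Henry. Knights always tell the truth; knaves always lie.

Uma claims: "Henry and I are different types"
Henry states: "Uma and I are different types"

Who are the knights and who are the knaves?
Uma is a knave.
Henry is a knave.

Verification:
- Uma (knave) says "Henry and I are different types" - this is FALSE (a lie) because Uma is a knave and Henry is a knave.
- Henry (knave) says "Uma and I are different types" - this is FALSE (a lie) because Henry is a knave and Uma is a knave.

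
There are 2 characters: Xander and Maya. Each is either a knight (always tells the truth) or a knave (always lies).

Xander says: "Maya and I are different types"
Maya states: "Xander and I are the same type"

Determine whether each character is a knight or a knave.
Xander is a knight.
Maya is a knave.

Verification:
- Xander (knight) says "Maya and I are different types" - this is TRUE because Xander is a knight and Maya is a knave.
- Maya (knave) says "Xander and I are the same type" - this is FALSE (a lie) because Maya is a knave and Xander is a knight.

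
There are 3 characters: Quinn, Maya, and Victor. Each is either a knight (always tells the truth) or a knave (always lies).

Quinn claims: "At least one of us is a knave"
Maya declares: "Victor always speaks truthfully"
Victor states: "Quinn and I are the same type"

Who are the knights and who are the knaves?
Quinn is a knight.
Maya is a knave.
Victor is a knave.

Verification:
- Quinn (knight) says "At least one of us is a knave" - this is TRUE because Maya and Victor are knaves.
- Maya (knave) says "Victor always speaks truthfully" - this is FALSE (a lie) because Victor is a knave.
- Victor (knave) says "Quinn and I are the same type" - this is FALSE (a lie) because Victor is a knave and Quinn is a knight.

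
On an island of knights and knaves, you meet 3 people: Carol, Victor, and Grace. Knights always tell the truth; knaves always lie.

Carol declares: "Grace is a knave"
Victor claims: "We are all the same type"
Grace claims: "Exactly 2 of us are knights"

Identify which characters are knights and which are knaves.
Carol is a knight.
Victor is a knave.
Grace is a knave.

Verification:
- Carol (knight) says "Grace is a knave" - this is TRUE because Grace is a knave.
- Victor (knave) says "We are all the same type" - this is FALSE (a lie) because Carol is a knight and Victor and Grace are knaves.
- Grace (knave) says "Exactly 2 of us are knights" - this is FALSE (a lie) because there are 1 knights.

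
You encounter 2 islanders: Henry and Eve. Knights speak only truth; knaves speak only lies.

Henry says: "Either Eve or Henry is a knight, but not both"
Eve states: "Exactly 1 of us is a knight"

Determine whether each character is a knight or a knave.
Henry is a knave.
Eve is a knave.

Verification:
- Henry (knave) says "Either Eve or Henry is a knight, but not both" - this is FALSE (a lie) because Eve is a knave and Henry is a knave.
- Eve (knave) says "Exactly 1 of us is a knight" - this is FALSE (a lie) because there are 0 knights.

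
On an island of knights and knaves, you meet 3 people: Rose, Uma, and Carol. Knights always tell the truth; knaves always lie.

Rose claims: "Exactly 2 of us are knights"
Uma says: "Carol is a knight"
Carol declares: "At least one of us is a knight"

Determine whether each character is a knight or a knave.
Rose is a knave.
Uma is a knave.
Carol is a knave.

Verification:
- Rose (knave) says "Exactly 2 of us are knights" - this is FALSE (a lie) because there are 0 knights.
- Uma (knave) says "Carol is a knight" - this is FALSE (a lie) because Carol is a knave.
- Carol (knave) says "At least one of us is a knight" - this is FALSE (a lie) because no one is a knight.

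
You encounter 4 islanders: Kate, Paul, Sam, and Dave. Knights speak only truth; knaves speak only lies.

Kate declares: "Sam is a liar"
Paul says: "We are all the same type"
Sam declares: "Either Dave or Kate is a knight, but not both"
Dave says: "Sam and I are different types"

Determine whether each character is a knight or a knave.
Kate is a knight.
Paul is a knave.
Sam is a knave.
Dave is a knight.

Verification:
- Kate (knight) says "Sam is a liar" - this is TRUE because Sam is a knave.
- Paul (knave) says "We are all the same type" - this is FALSE (a lie) because Kate and Dave are knights and Paul and Sam are knaves.
- Sam (knave) says "Either Dave or Kate is a knight, but not both" - this is FALSE (a lie) because Dave is a knight and Kate is a knight.
- Dave (knight) says "Sam and I are different types" - this is TRUE because Dave is a knight and Sam is a knave.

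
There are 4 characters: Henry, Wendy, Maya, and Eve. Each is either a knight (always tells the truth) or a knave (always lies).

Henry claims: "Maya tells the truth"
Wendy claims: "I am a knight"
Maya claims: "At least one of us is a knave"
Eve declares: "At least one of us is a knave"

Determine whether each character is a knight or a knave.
Henry is a knight.
Wendy is a knave.
Maya is a knight.
Eve is a knight.

Verification:
- Henry (knight) says "Maya tells the truth" - this is TRUE because Maya is a knight.
- Wendy (knave) says "I am a knight" - this is FALSE (a lie) because Wendy is a knave.
- Maya (knight) says "At least one of us is a knave" - this is TRUE because Wendy is a knave.
- Eve (knight) says "At least one of us is a knave" - this is TRUE because Wendy is a knave.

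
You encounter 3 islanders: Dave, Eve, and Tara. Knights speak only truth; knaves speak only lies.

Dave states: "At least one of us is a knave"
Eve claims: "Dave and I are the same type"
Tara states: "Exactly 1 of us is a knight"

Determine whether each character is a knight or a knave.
Dave is a knight.
Eve is a knight.
Tara is a knave.

Verification:
- Dave (knight) says "At least one of us is a knave" - this is TRUE because Tara is a knave.
- Eve (knight) says "Dave and I are the same type" - this is TRUE because Eve is a knight and Dave is a knight.
- Tara (knave) says "Exactly 1 of us is a knight" - this is FALSE (a lie) because there are 2 knights.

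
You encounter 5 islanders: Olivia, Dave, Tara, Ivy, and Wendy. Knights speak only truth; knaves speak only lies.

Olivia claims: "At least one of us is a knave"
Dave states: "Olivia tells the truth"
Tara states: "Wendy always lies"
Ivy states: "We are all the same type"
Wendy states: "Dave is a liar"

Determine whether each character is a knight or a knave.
Olivia is a knight.
Dave is a knight.
Tara is a knight.
Ivy is a knave.
Wendy is a knave.

Verification:
- Olivia (knight) says "At least one of us is a knave" - this is TRUE because Ivy and Wendy are knaves.
- Dave (knight) says "Olivia tells the truth" - this is TRUE because Olivia is a knight.
- Tara (knight) says "Wendy always lies" - this is TRUE because Wendy is a knave.
- Ivy (knave) says "We are all the same type" - this is FALSE (a lie) because Olivia, Dave, and Tara are knights and Ivy and Wendy are knaves.
- Wendy (knave) says "Dave is a liar" - this is FALSE (a lie) because Dave is a knight.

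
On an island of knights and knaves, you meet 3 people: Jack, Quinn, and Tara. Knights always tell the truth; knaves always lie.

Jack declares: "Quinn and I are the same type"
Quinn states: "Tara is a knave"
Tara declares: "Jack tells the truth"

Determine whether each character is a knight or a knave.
Jack is a knave.
Quinn is a knight.
Tara is a knave.

Verification:
- Jack (knave) says "Quinn and I are the same type" - this is FALSE (a lie) because Jack is a knave and Quinn is a knight.
- Quinn (knight) says "Tara is a knave" - this is TRUE because Tara is a knave.
- Tara (knave) says "Jack tells the truth" - this is FALSE (a lie) because Jack is a knave.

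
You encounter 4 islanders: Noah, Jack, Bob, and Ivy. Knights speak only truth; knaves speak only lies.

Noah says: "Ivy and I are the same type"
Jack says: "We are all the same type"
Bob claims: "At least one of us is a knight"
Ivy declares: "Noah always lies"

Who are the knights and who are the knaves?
Noah is a knave.
Jack is a knave.
Bob is a knight.
Ivy is a knight.

Verification:
- Noah (knave) says "Ivy and I are the same type" - this is FALSE (a lie) because Noah is a knave and Ivy is a knight.
- Jack (knave) says "We are all the same type" - this is FALSE (a lie) because Bob and Ivy are knights and Noah and Jack are knaves.
- Bob (knight) says "At least one of us is a knight" - this is TRUE because Bob and Ivy are knights.
- Ivy (knight) says "Noah always lies" - this is TRUE because Noah is a knave.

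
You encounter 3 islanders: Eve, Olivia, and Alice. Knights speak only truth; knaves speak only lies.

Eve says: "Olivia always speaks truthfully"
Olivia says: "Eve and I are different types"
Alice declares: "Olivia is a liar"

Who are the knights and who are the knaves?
Eve is a knave.
Olivia is a knave.
Alice is a knight.

Verification:
- Eve (knave) says "Olivia always speaks truthfully" - this is FALSE (a lie) because Olivia is a knave.
- Olivia (knave) says "Eve and I are different types" - this is FALSE (a lie) because Olivia is a knave and Eve is a knave.
- Alice (knight) says "Olivia is a liar" - this is TRUE because Olivia is a knave.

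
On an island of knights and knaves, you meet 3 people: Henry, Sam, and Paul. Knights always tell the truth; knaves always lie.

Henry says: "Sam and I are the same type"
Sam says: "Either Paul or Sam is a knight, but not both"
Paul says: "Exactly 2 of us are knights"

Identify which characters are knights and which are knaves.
Henry is a knave.
Sam is a knight.
Paul is a knave.

Verification:
- Henry (knave) says "Sam and I are the same type" - this is FALSE (a lie) because Henry is a knave and Sam is a knight.
- Sam (knight) says "Either Paul or Sam is a knight, but not both" - this is TRUE because Paul is a knave and Sam is a knight.
- Paul (knave) says "Exactly 2 of us are knights" - this is FALSE (a lie) because there are 1 knights.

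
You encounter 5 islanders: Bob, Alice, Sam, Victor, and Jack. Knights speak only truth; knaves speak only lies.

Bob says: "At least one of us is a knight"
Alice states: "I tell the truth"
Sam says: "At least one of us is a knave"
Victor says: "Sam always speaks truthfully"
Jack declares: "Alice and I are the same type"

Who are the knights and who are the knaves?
Bob is a knight.
Alice is a knight.
Sam is a knight.
Victor is a knight.
Jack is a knave.

Verification:
- Bob (knight) says "At least one of us is a knight" - this is TRUE because Bob, Alice, Sam, and Victor are knights.
- Alice (knight) says "I tell the truth" - this is TRUE because Alice is a knight.
- Sam (knight) says "At least one of us is a knave" - this is TRUE because Jack is a knave.
- Victor (knight) says "Sam always speaks truthfully" - this is TRUE because Sam is a knight.
- Jack (knave) says "Alice and I are the same type" - this is FALSE (a lie) because Jack is a knave and Alice is a knight.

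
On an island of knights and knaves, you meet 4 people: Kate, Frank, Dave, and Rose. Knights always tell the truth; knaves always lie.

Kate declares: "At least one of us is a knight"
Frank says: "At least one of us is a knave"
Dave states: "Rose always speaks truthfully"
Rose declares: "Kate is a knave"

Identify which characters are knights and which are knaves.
Kate is a knight.
Frank is a knight.
Dave is a knave.
Rose is a knave.

Verification:
- Kate (knight) says "At least one of us is a knight" - this is TRUE because Kate and Frank are knights.
- Frank (knight) says "At least one of us is a knave" - this is TRUE because Dave and Rose are knaves.
- Dave (knave) says "Rose always speaks truthfully" - this is FALSE (a lie) because Rose is a knave.
- Rose (knave) says "Kate is a knave" - this is FALSE (a lie) because Kate is a knight.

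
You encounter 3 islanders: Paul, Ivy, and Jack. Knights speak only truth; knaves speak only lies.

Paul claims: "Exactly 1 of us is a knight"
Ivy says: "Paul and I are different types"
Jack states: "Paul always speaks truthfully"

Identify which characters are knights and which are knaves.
Paul is a knave.
Ivy is a knave.
Jack is a knave.

Verification:
- Paul (knave) says "Exactly 1 of us is a knight" - this is FALSE (a lie) because there are 0 knights.
- Ivy (knave) says "Paul and I are different types" - this is FALSE (a lie) because Ivy is a knave and Paul is a knave.
- Jack (knave) says "Paul always speaks truthfully" - this is FALSE (a lie) because Paul is a knave.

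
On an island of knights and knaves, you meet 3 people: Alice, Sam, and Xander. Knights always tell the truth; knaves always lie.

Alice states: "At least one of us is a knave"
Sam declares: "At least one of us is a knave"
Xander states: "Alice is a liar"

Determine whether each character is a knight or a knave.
Alice is a knight.
Sam is a knight.
Xander is a knave.

Verification:
- Alice (knight) says "At least one of us is a knave" - this is TRUE because Xander is a knave.
- Sam (knight) says "At least one of us is a knave" - this is TRUE because Xander is a knave.
- Xander (knave) says "Alice is a liar" - this is FALSE (a lie) because Alice is a knight.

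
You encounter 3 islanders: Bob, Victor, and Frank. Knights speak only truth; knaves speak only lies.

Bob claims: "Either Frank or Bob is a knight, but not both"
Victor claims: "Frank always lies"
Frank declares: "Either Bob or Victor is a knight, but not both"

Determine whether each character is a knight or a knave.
Bob is a knight.
Victor is a knight.
Frank is a knave.

Verification:
- Bob (knight) says "Either Frank or Bob is a knight, but not both" - this is TRUE because Frank is a knave and Bob is a knight.
- Victor (knight) says "Frank always lies" - this is TRUE because Frank is a knave.
- Frank (knave) says "Either Bob or Victor is a knight, but not both" - this is FALSE (a lie) because Bob is a knight and Victor is a knight.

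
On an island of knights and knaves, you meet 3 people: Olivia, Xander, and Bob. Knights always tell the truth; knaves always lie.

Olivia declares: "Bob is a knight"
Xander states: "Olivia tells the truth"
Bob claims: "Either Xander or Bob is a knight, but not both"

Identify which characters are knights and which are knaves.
Olivia is a knave.
Xander is a knave.
Bob is a knave.

Verification:
- Olivia (knave) says "Bob is a knight" - this is FALSE (a lie) because Bob is a knave.
- Xander (knave) says "Olivia tells the truth" - this is FALSE (a lie) because Olivia is a knave.
- Bob (knave) says "Either Xander or Bob is a knight, but not both" - this is FALSE (a lie) because Xander is a knave and Bob is a knave.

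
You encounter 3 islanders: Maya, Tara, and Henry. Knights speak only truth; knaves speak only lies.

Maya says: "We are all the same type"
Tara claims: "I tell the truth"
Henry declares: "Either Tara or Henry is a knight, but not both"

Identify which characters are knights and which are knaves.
Maya is a knave.
Tara is a knave.
Henry is a knight.

Verification:
- Maya (knave) says "We are all the same type" - this is FALSE (a lie) because Henry is a knight and Maya and Tara are knaves.
- Tara (knave) says "I tell the truth" - this is FALSE (a lie) because Tara is a knave.
- Henry (knight) says "Either Tara or Henry is a knight, but not both" - this is TRUE because Tara is a knave and Henry is a knight.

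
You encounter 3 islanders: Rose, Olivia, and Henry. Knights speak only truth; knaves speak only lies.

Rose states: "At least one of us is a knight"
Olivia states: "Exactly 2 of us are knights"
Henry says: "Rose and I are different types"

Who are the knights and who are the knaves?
Rose is a knave.
Olivia is a knave.
Henry is a knave.

Verification:
- Rose (knave) says "At least one of us is a knight" - this is FALSE (a lie) because no one is a knight.
- Olivia (knave) says "Exactly 2 of us are knights" - this is FALSE (a lie) because there are 0 knights.
- Henry (knave) says "Rose and I are different types" - this is FALSE (a lie) because Henry is a knave and Rose is a knave.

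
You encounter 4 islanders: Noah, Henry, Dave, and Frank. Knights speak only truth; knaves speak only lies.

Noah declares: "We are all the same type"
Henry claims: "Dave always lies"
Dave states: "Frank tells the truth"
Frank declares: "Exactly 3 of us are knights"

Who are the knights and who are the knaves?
Noah is a knave.
Henry is a knight.
Dave is a knave.
Frank is a knave.

Verification:
- Noah (knave) says "We are all the same type" - this is FALSE (a lie) because Henry is a knight and Noah, Dave, and Frank are knaves.
- Henry (knight) says "Dave always lies" - this is TRUE because Dave is a knave.
- Dave (knave) says "Frank tells the truth" - this is FALSE (a lie) because Frank is a knave.
- Frank (knave) says "Exactly 3 of us are knights" - this is FALSE (a lie) because there are 1 knights.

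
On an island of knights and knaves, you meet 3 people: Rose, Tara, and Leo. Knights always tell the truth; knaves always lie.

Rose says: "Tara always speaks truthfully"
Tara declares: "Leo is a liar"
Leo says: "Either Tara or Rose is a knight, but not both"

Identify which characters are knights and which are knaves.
Rose is a knight.
Tara is a knight.
Leo is a knave.

Verification:
- Rose (knight) says "Tara always speaks truthfully" - this is TRUE because Tara is a knight.
- Tara (knight) says "Leo is a liar" - this is TRUE because Leo is a knave.
- Leo (knave) says "Either Tara or Rose is a knight, but not both" - this is FALSE (a lie) because Tara is a knight and Rose is a knight.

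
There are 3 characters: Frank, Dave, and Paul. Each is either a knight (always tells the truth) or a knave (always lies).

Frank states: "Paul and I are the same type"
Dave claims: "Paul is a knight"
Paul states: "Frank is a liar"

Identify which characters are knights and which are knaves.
Frank is a knave.
Dave is a knight.
Paul is a knight.

Verification:
- Frank (knave) says "Paul and I are the same type" - this is FALSE (a lie) because Frank is a knave and Paul is a knight.
- Dave (knight) says "Paul is a knight" - this is TRUE because Paul is a knight.
- Paul (knight) says "Frank is a liar" - this is TRUE because Frank is a knave.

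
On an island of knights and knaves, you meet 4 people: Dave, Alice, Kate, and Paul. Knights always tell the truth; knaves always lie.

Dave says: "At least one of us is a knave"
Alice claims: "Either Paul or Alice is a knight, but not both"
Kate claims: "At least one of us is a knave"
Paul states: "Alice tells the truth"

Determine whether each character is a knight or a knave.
Dave is a knight.
Alice is a knave.
Kate is a knight.
Paul is a knave.

Verification:
- Dave (knight) says "At least one of us is a knave" - this is TRUE because Alice and Paul are knaves.
- Alice (knave) says "Either Paul or Alice is a knight, but not both" - this is FALSE (a lie) because Paul is a knave and Alice is a knave.
- Kate (knight) says "At least one of us is a knave" - this is TRUE because Alice and Paul are knaves.
- Paul (knave) says "Alice tells the truth" - this is FALSE (a lie) because Alice is a knave.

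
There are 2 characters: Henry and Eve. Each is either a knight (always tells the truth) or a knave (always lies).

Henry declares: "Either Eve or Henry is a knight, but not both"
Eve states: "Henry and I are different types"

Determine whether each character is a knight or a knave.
Henry is a knave.
Eve is a knave.

Verification:
- Henry (knave) says "Either Eve or Henry is a knight, but not both" - this is FALSE (a lie) because Eve is a knave and Henry is a knave.
- Eve (knave) says "Henry and I are different types" - this is FALSE (a lie) because Eve is a knave and Henry is a knave.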